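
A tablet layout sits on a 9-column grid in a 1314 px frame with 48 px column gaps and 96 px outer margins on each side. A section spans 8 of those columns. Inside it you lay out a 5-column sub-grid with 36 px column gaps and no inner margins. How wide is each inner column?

Inside the margins: 1314 − 192 = 1122 px.
1122 − 8·48 = 738; ÷9 gives c = 82 px.
8-column span = 8·82 + 7·48 = 992 px.
5 columns + 4 column gaps: 5d + 4·36 = 992.
5d = 992 − 144 = 848, so d = 169.6 px.

169.6 px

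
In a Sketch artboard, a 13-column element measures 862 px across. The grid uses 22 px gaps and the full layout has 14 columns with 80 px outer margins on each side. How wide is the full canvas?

13c + 12·22 = 862 → 13c = 598 → c = 46 px.
Canvas = 2·80 + 14·46 + 13·22 = 160 + 644 + 286 = 1090 px.

1090 px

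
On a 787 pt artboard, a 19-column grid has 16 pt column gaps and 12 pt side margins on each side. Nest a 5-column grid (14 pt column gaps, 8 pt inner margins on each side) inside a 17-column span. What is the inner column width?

Outer content = 787 − 2·12 = 763 pt.
763 − 18·16 = 475; ÷19 gives c = 25 pt.
17 columns plus 16 column gaps: 425 + 256 = 681 pt.
Inner content = 681 − 2·8 = 665 pt.
5d + 4·14 = 665 → 5d = 609 → d = 121.8 pt.

121.8 pt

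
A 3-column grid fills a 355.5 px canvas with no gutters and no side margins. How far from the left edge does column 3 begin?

237 px

355.5 / 3 = 118.5 px per column.
Before column 3: 2 columns + 2 gutters.
Offset = 2·(118.5 + 0) = 2·118.5 = 237 px.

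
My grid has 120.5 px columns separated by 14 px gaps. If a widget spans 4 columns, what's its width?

4-column span = 4·120.5 + 3·14 = 524 px.

524 px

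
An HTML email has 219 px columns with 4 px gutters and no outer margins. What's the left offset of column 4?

669 px

Each column+gutter stride is 223 px; with no margin, 3 of them is 669 px.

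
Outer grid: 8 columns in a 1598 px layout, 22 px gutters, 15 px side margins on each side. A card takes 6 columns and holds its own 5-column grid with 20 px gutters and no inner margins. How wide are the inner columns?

218.1 px

Take off 30 px of margins, leaving 1568 px.
8c + 7·22 = 1568 → 8c = 1414 → c = 176.75 px.
6-column span = 6·176.75 + 5·22 = 1170.5 px.
1170.5 − 4·20 = 1090.5; ÷5 gives d = 218.1 px.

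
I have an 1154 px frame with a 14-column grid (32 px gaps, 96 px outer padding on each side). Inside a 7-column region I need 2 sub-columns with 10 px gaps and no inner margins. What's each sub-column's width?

227.5 px

Take off 192 px of margins, leaving 962 px.
Subtracting 13 gaps of 32 leaves 546 for 14 columns, so c = 39 px.
7 columns plus 6 gaps: 273 + 192 = 465 px.
2 columns + 1 gap: 2d + 1·10 = 465.
2d = 465 − 10 = 455, so d = 227.5 px.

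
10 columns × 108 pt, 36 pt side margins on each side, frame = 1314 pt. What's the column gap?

18 pt

Inside the margins: 1314 − 72 = 1242 pt.
10 columns take 10·108 = 1080 pt; remaining 162 splits into 9 column gaps.
g = 162 / 9 = 18 pt.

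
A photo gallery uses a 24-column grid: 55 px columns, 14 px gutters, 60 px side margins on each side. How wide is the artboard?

1762 px

Total width: 2·60 + 24·55 + 23·14 = 1762 px.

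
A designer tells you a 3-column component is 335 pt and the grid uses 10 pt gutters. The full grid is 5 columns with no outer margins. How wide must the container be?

Subtracting 2 gutters of 10 leaves 315 for 3 columns, so c = 105 pt.
Total width: 5·105 + 4·10 = 565 pt.

565 pt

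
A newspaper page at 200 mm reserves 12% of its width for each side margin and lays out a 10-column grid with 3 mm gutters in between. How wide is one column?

Margins: 12% × 200 = 24 mm each, so content = 200 − 48 = 152 mm.
10c + 9·3 = 152 → 10c = 125 → c = 12.5 mm.

12.5 mm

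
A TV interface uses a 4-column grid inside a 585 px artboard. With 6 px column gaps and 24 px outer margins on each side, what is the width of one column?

129.75 px

Content width = 585 − 2·24 = 537 px.
537 − 3·6 = 519; ÷4 gives c = 129.75 px.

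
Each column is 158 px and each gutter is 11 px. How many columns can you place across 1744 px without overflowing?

10 columns: 10·158 + 9·11 = 1679 px ≤ 1744.
11 columns: 1848 px > 1744. So 10.

10 columns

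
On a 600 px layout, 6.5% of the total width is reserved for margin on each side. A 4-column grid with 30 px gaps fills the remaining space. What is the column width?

108 px

Each margin = 6.5% of 600 = 39 px; content = 600 − 2·39 = 522 px.
522 − 3·30 = 432; ÷4 gives c = 108 px.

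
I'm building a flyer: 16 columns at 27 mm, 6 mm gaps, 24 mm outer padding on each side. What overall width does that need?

Total width: 2·24 + 16·27 + 15·6 = 570 mm.

570 mm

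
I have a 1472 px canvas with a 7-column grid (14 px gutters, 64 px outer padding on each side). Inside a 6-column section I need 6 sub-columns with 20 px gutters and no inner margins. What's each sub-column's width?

175 px

Take off 128 px of margins, leaving 1344 px.
7 columns + 6 gutters: 7c + 6·14 = 1344.
7c = 1344 − 84 = 1260, so c = 180 px.
6-column span = 6·180 + 5·14 = 1150 px.
1150 − 5·20 = 1050; ÷6 gives d = 175 px.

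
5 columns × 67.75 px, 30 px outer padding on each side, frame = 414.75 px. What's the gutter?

4 px

Take off 60 px of margins, leaving 354.75 px.
Columns use 338.75 px, leaving 16 px across 4 gutters = 4 px each.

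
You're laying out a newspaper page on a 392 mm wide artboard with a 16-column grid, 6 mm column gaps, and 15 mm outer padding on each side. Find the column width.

Inside the margins: 392 − 30 = 362 mm.
Subtracting 15 column gaps of 6 leaves 272 for 16 columns, so c = 17 mm.

17 mm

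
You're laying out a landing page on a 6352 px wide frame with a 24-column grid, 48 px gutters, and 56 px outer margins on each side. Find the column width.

Inside the margins: 6352 − 112 = 6240 px.
24 columns + 23 gutters: 24c + 23·48 = 6240.
24c = 6240 − 1104 = 5136, so c = 214 px.

214 px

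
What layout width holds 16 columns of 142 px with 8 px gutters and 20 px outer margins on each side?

Adding margins, columns and gutters: 40 + 2272 + 120 = 2432 px.

2432 px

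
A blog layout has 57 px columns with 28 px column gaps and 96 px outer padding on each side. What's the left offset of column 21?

Before column 21: the margin + 20 columns + 20 column gaps.
Offset = 96 + 20·(57 + 28) = 96 + 1700 = 1796 px.

1796 px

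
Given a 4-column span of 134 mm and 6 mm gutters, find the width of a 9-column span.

309 mm

Subtracting 3 gutters of 6 leaves 116 for 4 columns, so c = 29 mm.
9 columns plus 8 gutters: 261 + 48 = 309 mm.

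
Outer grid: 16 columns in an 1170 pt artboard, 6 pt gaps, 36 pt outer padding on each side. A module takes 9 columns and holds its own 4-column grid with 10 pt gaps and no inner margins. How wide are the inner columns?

Outer content = 1170 − 2·36 = 1098 pt.
1098 − 15·6 = 1008; ÷16 gives c = 63 pt.
9 columns plus 8 gaps: 567 + 48 = 615 pt.
615 − 3·10 = 585; ÷4 gives d = 146.25 pt.

146.25 pt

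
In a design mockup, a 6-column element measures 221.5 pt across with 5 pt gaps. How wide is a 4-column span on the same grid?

6c + 5·5 = 221.5 → 6c = 196.5 → c = 32.75 pt.
Span of 4: 4·32.75 + 3·5 = 131 + 15 = 146 pt.

146 pt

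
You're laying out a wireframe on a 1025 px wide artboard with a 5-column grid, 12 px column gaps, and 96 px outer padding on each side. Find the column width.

Inside the margins: 1025 − 192 = 833 px.
833 − 4·12 = 785; ÷5 gives c = 157 px.

157 px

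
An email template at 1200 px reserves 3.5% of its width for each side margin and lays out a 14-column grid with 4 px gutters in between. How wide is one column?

Margins: 3.5% × 1200 = 42 px each, so content = 1200 − 84 = 1116 px.
1116 − 13·4 = 1064; ÷14 gives c = 76 px.

76 px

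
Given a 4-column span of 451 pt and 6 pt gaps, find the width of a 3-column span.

336.75 pt

Subtracting 3 gaps of 6 leaves 433 for 4 columns, so c = 108.25 pt.
Span of 3: 3·108.25 + 2·6 = 324.75 + 12 = 336.75 pt.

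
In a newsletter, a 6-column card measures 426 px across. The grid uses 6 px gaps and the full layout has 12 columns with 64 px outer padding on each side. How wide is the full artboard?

986 px

6 columns + 5 gaps: 6c + 5·6 = 426.
6c = 426 − 30 = 396, so c = 66 px.
Total width: 2·64 + 12·66 + 11·6 = 986 px.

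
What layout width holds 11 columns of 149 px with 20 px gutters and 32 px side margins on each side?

Adding margins, columns and gutters: 64 + 1639 + 200 = 1903 px.

1903 px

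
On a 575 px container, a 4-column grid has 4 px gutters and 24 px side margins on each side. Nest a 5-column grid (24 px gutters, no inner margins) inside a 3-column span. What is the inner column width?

Subtract both margins: 575 − 2·24 = 527 px.
Subtracting 3 gutters of 4 leaves 515 for 4 columns, so c = 128.75 px.
3-column span = 3·128.75 + 2·4 = 394.25 px.
5 columns + 4 gutters: 5d + 4·24 = 394.25.
5d = 394.25 − 96 = 298.25, so d = 59.65 px.

59.65 px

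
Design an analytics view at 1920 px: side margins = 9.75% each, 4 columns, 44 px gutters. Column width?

353.4 px

Each margin = 9.75% of 1920 = 187.2 px; content = 1920 − 2·187.2 = 1545.6 px.
4 columns + 3 gutters: 4c + 3·44 = 1545.6.
4c = 1545.6 − 132 = 1413.6, so c = 353.4 px.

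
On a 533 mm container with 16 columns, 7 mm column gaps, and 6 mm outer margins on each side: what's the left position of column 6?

171 mm

Inside the margins: 533 − 12 = 521 mm.
521 − 15·7 = 416; ÷16 gives c = 26 mm.
Each column+gutter stride is 33 mm; 5 of them past the 6 mm margin is 6 + 165 = 171 mm.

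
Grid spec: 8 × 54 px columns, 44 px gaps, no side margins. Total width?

740 px

Summing: 432 + 308 = 740 px.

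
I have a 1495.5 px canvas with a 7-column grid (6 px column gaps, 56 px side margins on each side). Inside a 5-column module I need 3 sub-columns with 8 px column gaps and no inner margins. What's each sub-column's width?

Outer content = 1495.5 − 2·56 = 1383.5 px.
Subtracting 6 column gaps of 6 leaves 1347.5 for 7 columns, so c = 192.5 px.
5-column span = 5·192.5 + 4·6 = 986.5 px.
3 columns + 2 column gaps: 3d + 2·8 = 986.5.
3d = 986.5 − 16 = 970.5, so d = 323.5 px.

323.5 px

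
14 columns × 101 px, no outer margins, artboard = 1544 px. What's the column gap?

10 px

14 columns take 14·101 = 1414 px; remaining 130 splits into 13 column gaps.
g = 130 / 13 = 10 px.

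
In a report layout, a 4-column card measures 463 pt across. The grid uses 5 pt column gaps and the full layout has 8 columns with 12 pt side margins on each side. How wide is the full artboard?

955 pt

4c + 3·5 = 463 → 4c = 448 → c = 112 pt.
Adding margins, columns and gutters: 24 + 896 + 35 = 955 pt.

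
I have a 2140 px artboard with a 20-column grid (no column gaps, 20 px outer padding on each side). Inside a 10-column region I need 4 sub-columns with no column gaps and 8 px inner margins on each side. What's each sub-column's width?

Outer content = 2140 − 2·20 = 2100 px.
20c = 2100 → c = 105 px.
With no column gaps, 10 columns span 10·105 = 1050 px.
Inner content = 1050 − 2·8 = 1034 px.
1034 / 4 = 258.5 px per column.

258.5 px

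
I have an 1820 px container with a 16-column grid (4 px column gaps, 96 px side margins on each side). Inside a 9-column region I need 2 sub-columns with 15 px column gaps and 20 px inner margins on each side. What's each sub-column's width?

429.5 px

Subtract both margins: 1820 − 2·96 = 1628 px.
Subtracting 15 column gaps of 4 leaves 1568 for 16 columns, so c = 98 px.
9 columns plus 8 column gaps: 882 + 32 = 914 px.
Inner content = 914 − 2·20 = 874 px.
2d + 1·15 = 874 → 2d = 859 → d = 429.5 px.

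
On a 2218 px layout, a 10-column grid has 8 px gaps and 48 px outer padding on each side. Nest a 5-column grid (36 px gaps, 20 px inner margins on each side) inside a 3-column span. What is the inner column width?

Subtract both margins: 2218 − 2·48 = 2122 px.
Subtracting 9 gaps of 8 leaves 2050 for 10 columns, so c = 205 px.
Span of 3: 3·205 + 2·8 = 615 + 16 = 631 px.
Inner content = 631 − 2·20 = 591 px.
Subtracting 4 gaps of 36 leaves 447 for 5 columns, so d = 89.4 px.

89.4 px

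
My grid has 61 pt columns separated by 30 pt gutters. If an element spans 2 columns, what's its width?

152 pt

Span of 2: 2·61 + 1·30 = 122 + 30 = 152 pt.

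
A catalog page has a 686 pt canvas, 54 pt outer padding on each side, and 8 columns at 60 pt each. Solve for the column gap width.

Content width = 686 − 2·54 = 578 pt.
8 columns take 8·60 = 480 pt; remaining 98 splits into 7 column gaps.
g = 98 / 7 = 14 pt.

14 pt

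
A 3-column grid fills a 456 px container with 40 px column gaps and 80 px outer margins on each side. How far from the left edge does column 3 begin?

304 px

Take off 160 px of margins, leaving 296 px.
Subtracting 2 column gaps of 40 leaves 216 for 3 columns, so c = 72 px.
Before column 3: the margin + 2 columns + 2 column gaps.
Offset = 80 + 2·(72 + 40) = 80 + 224 = 304 px.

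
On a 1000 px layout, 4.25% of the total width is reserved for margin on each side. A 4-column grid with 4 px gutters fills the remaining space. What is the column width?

Margins: 4.25% × 1000 = 42.5 px each, so content = 1000 − 85 = 915 px.
915 − 3·4 = 903; ÷4 gives c = 225.75 px.

225.75 px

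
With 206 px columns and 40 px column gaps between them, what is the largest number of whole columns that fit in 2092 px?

8 columns

Each extra column adds 206 + 40 = 246 px.
(2092 + 40) / 246 = 8.67, so 8 columns fit.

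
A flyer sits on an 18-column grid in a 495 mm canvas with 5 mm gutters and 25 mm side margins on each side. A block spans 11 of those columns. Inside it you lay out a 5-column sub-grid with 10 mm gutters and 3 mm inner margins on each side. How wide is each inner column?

Subtract both margins: 495 − 2·25 = 445 mm.
445 − 17·5 = 360; ÷18 gives c = 20 mm.
11-column span = 11·20 + 10·5 = 270 mm.
Inner content = 270 − 2·3 = 264 mm.
Subtracting 4 gutters of 10 leaves 224 for 5 columns, so d = 44.8 mm.

44.8 mm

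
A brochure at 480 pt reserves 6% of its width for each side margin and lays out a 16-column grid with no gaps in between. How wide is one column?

26.4 pt

480 × (1 − 2·6%) = 480 × 88% = 422.4 pt for the columns.
With no gaps, each column is 422.4/16 = 26.4 pt.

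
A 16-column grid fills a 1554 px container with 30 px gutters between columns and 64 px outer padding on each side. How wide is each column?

Inside the margins: 1554 − 128 = 1426 px.
16c + 15·30 = 1426 → 16c = 976 → c = 61 px.

61 px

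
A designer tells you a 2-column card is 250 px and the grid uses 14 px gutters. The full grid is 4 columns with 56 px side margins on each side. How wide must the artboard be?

626 px

2c + 1·14 = 250 → 2c = 236 → c = 118 px.
Adding margins, columns and gutters: 112 + 472 + 42 = 626 px.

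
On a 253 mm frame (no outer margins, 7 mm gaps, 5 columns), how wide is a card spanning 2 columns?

Subtracting 4 gaps of 7 leaves 225 for 5 columns, so c = 45 mm.
2-column span = 2·45 + 1·7 = 97 mm.

97 mm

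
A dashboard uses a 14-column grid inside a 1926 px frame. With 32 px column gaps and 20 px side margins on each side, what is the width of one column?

Subtract both margins: 1926 − 2·20 = 1886 px.
14c + 13·32 = 1886 → 14c = 1470 → c = 105 px.

105 px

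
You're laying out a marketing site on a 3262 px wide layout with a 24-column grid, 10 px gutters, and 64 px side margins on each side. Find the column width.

121 px

Inside the margins: 3262 − 128 = 3134 px.
24 columns + 23 gutters: 24c + 23·10 = 3134.
24c = 3134 − 230 = 2904, so c = 121 px.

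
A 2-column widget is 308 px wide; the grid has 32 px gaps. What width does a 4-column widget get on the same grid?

308 − 1·32 = 276; ÷2 gives c = 138 px.
Span of 4: 4·138 + 3·32 = 552 + 96 = 648 px.

648 px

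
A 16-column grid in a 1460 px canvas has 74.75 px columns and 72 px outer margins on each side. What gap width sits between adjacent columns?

Inside the margins: 1460 − 144 = 1316 px.
16·74.75 + 15g = 1316 → 15g = 120 → g = 8 px.

8 px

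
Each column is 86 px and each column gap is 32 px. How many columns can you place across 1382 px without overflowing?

11 columns

11 columns: 11·86 + 10·32 = 1266 px ≤ 1382.
12 columns: 1384 px > 1382. So 11.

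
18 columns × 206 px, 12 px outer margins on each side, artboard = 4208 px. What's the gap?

28 px

Inside the margins: 4208 − 24 = 4184 px.
18·206 + 17g = 4184 → 17g = 476 → g = 28 px.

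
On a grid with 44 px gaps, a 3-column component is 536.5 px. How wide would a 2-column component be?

343 px

Subtracting 2 gaps of 44 leaves 448.5 for 3 columns, so c = 149.5 px.
Span of 2: 2·149.5 + 1·44 = 299 + 44 = 343 px.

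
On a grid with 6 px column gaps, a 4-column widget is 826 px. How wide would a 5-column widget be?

826 − 3·6 = 808; ÷4 gives c = 202 px.
Span of 5: 5·202 + 4·6 = 1010 + 24 = 1034 px.

1034 px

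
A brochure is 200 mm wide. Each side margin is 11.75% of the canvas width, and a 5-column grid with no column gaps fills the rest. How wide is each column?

30.6 mm

Each margin = 11.75% of 200 = 23.5 mm; content = 200 − 2·23.5 = 153 mm.
With no column gaps, each column is 153/5 = 30.6 mm.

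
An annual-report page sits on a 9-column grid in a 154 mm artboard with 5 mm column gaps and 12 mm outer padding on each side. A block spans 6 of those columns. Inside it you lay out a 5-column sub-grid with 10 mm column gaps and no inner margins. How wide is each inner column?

Inside the margins: 154 − 24 = 130 mm.
130 − 8·5 = 90; ÷9 gives c = 10 mm.
6 columns plus 5 column gaps: 60 + 25 = 85 mm.
5d + 4·10 = 85 → 5d = 45 → d = 9 mm.

9 mm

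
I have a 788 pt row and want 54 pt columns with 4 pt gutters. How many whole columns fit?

13 columns: 13·54 + 12·4 = 750 pt ≤ 788.
14 columns: 808 pt > 788. So 13.

13 columns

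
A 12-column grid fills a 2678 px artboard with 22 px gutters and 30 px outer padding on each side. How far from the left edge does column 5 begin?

910 px

Inside the margins: 2678 − 60 = 2618 px.
12c + 11·22 = 2618 → 12c = 2376 → c = 198 px.
Each column+gutter stride is 220 px; 4 of them past the 30 px margin is 30 + 880 = 910 px.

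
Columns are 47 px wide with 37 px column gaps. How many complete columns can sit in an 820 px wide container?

10 columns

10 columns: 10·47 + 9·37 = 803 px ≤ 820.
11 columns: 887 px > 820. So 10.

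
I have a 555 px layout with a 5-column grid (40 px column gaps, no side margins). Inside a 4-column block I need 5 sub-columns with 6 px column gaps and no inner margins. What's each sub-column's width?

82.4 px

5 columns + 4 column gaps: 5c + 4·40 = 555.
5c = 555 − 160 = 395, so c = 79 px.
4-column span = 4·79 + 3·40 = 436 px.
5d + 4·6 = 436 → 5d = 412 → d = 82.4 px.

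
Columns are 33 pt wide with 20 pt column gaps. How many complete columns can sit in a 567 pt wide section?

k columns need k·33 + (k−1)·20 = k·53 − 20.
k·53 − 20 ≤ 567 → k ≤ 587 / 53 ≈ 11.08, so k = 11.

11 columns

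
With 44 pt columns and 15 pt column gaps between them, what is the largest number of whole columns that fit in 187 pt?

3 columns: 3·44 + 2·15 = 162 pt ≤ 187.
4 columns: 221 pt > 187. So 3.

3 columns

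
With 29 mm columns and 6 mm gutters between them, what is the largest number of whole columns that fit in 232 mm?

Each extra column adds 29 + 6 = 35 mm.
(232 + 6) / 35 = 6.80, so 6 columns fit.

6 columns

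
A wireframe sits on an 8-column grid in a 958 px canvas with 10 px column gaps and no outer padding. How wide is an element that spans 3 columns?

353 px

Subtracting 7 column gaps of 10 leaves 888 for 8 columns, so c = 111 px.
3 columns plus 2 column gaps: 333 + 20 = 353 px.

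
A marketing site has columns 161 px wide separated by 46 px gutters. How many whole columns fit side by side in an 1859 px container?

9 columns: 9·161 + 8·46 = 1817 px ≤ 1859.
10 columns: 2024 px > 1859. So 9.

9 columns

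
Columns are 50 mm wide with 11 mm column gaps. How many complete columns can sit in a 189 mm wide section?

3 columns

3 columns: 3·50 + 2·11 = 172 mm ≤ 189.
4 columns: 233 mm > 189. So 3.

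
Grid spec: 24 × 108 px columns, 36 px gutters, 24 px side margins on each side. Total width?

3468 px

Adding margins, columns and gutters: 48 + 2592 + 828 = 3468 px.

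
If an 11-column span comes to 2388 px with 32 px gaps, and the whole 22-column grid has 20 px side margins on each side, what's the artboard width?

4848 px

2388 − 10·32 = 2068; ÷11 gives c = 188 px.
Total width: 2·20 + 22·188 + 21·32 = 4848 px.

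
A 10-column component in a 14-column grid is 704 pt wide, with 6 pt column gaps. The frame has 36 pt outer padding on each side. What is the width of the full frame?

10 columns + 9 column gaps: 10c + 9·6 = 704.
10c = 704 − 54 = 650, so c = 65 pt.
Frame = 2·36 + 14·65 + 13·6 = 72 + 910 + 78 = 1060 pt.

1060 pt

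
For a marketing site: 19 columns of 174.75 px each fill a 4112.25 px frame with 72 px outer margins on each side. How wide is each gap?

Subtract both margins: 4112.25 − 2·72 = 3968.25 px.
Columns use 3320.25 px, leaving 648 px across 18 gaps = 36 px each.

36 px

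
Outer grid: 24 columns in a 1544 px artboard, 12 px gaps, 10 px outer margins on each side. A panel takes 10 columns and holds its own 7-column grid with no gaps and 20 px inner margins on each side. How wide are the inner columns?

84 px

Outer content = 1544 − 2·10 = 1524 px.
Subtracting 23 gaps of 12 leaves 1248 for 24 columns, so c = 52 px.
10 columns plus 9 gaps: 520 + 108 = 628 px.
Inner content = 628 − 2·20 = 588 px.
588 / 7 = 84 px per column.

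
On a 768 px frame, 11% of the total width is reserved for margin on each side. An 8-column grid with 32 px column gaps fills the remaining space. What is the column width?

768 × (1 − 2·11%) = 768 × 78% = 599.04 px for the columns.
599.04 − 7·32 = 375.04; ÷8 gives c = 46.88 px.

46.88 px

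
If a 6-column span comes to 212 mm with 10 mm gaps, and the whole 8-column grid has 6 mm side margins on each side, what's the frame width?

212 − 5·10 = 162; ÷6 gives c = 27 mm.
Frame = 2·6 + 8·27 + 7·10 = 12 + 216 + 70 = 298 mm.

298 mm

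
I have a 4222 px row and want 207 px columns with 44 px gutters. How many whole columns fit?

16 columns

k columns need k·207 + (k−1)·44 = k·251 − 44.
k·251 − 44 ≤ 4222 → k ≤ 4266 / 251 ≈ 17.00, so k = 16.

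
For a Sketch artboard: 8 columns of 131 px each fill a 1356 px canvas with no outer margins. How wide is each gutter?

44 px

8 columns take 8·131 = 1048 px; remaining 308 splits into 7 gutters.
g = 308 / 7 = 44 px.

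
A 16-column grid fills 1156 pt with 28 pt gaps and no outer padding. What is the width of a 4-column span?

16c + 15·28 = 1156 → 16c = 736 → c = 46 pt.
4-column span = 4·46 + 3·28 = 268 pt.

268 pt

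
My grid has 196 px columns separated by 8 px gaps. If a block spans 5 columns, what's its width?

1012 px

Span of 5: 5·196 + 4·8 = 980 + 32 = 1012 px.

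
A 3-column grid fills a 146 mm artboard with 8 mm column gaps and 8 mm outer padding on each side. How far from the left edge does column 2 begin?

54 mm

Content = 146 − 2·8 = 130 mm.
Subtracting 2 column gaps of 8 leaves 114 for 3 columns, so c = 38 mm.
Each column+gutter stride is 46 mm; 1 of them past the 8 mm margin is 8 + 46 = 54 mm.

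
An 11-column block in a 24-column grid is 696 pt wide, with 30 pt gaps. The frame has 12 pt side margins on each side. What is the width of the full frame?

1578 pt

696 − 10·30 = 396; ÷11 gives c = 36 pt.
Total width: 2·12 + 24·36 + 23·30 = 1578 pt.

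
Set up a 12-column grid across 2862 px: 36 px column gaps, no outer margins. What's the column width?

12c + 11·36 = 2862 → 12c = 2466 → c = 205.5 px.

205.5 px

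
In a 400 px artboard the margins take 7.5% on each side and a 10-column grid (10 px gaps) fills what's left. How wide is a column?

400 × (1 − 2·7.5%) = 400 × 85% = 340 px for the columns.
10 columns + 9 gaps: 10c + 9·10 = 340.
10c = 340 − 90 = 250, so c = 25 px.

25 px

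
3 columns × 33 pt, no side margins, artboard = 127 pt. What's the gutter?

14 pt

3 columns take 3·33 = 99 pt; remaining 28 splits into 2 gutters.
g = 28 / 2 = 14 pt.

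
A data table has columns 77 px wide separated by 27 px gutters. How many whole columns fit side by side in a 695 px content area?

6 columns

k columns need k·77 + (k−1)·27 = k·104 − 27.
k·104 − 27 ≤ 695 → k ≤ 722 / 104 ≈ 6.94, so k = 6.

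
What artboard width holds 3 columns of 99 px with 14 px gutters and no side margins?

Summing: 297 + 28 = 325 px.

325 px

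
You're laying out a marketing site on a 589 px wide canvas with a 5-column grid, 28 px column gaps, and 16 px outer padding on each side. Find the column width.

89 px

Inside the margins: 589 − 32 = 557 px.
Subtracting 4 column gaps of 28 leaves 445 for 5 columns, so c = 89 px.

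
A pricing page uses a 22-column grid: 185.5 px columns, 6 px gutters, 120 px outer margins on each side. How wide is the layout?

4447 px

Adding margins, columns and gutters: 240 + 4081 + 126 = 4447 px.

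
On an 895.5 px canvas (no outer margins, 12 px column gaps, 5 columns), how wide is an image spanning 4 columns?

714 px

5c + 4·12 = 895.5 → 5c = 847.5 → c = 169.5 px.
4 columns plus 3 column gaps: 678 + 36 = 714 px.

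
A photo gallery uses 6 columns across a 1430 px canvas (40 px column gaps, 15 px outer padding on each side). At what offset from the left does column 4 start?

Subtract both margins: 1430 − 2·15 = 1400 px.
1400 − 5·40 = 1200; ÷6 gives c = 200 px.
Before column 4: the margin + 3 columns + 3 column gaps.
Offset = 15 + 3·(200 + 40) = 15 + 720 = 735 px.

735 px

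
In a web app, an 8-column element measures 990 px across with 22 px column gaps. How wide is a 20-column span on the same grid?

2508 px

8 columns + 7 column gaps: 8c + 7·22 = 990.
8c = 990 − 154 = 836, so c = 104.5 px.
Span of 20: 20·104.5 + 19·22 = 2090 + 418 = 2508 px.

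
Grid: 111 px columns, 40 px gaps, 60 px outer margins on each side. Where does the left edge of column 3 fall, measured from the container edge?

362 px

Column 3 starts at margin + 2·(column + gutter) = 60 + 2·151 = 362 px.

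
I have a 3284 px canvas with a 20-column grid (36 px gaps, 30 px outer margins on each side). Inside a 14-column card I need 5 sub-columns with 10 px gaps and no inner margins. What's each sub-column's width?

441.2 px

Subtract both margins: 3284 − 2·30 = 3224 px.
Subtracting 19 gaps of 36 leaves 2540 for 20 columns, so c = 127 px.
14 columns plus 13 gaps: 1778 + 468 = 2246 px.
Subtracting 4 gaps of 10 leaves 2206 for 5 columns, so d = 441.2 px.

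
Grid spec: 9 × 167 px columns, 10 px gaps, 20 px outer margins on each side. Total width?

Adding margins, columns and gutters: 40 + 1503 + 80 = 1623 px.

1623 px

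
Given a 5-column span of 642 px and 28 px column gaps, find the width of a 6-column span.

Subtracting 4 column gaps of 28 leaves 530 for 5 columns, so c = 106 px.
6 columns plus 5 column gaps: 636 + 140 = 776 px.

776 px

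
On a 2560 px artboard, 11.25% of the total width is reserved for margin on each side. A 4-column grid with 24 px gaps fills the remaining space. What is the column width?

478 px

2560 × (1 − 2·11.25%) = 2560 × 77.5% = 1984 px for the columns.
1984 − 3·24 = 1912; ÷4 gives c = 478 px.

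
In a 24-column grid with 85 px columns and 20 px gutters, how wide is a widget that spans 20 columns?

2080 px

20-column span = 20·85 + 19·20 = 2080 px.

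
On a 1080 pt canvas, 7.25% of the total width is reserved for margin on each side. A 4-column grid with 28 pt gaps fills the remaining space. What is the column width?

1080 × (1 − 2·7.25%) = 1080 × 85.5% = 923.4 pt for the columns.
923.4 − 3·28 = 839.4; ÷4 gives c = 209.85 pt.

209.85 pt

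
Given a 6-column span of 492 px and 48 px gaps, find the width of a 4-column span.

6 columns + 5 gaps: 6c + 5·48 = 492.
6c = 492 − 240 = 252, so c = 42 px.
4 columns plus 3 gaps: 168 + 144 = 312 px.

312 px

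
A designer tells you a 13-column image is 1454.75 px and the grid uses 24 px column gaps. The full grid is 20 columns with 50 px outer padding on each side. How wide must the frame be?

2351 px

Subtracting 12 column gaps of 24 leaves 1166.75 for 13 columns, so c = 89.75 px.
Total width: 2·50 + 20·89.75 + 19·24 = 2351 px.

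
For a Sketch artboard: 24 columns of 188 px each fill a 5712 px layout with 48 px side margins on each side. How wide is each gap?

48 px

Content width = 5712 − 2·48 = 5616 px.
Columns use 4512 px, leaving 1104 px across 23 gaps = 48 px each.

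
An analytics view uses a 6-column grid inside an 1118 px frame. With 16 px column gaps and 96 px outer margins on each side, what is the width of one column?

Inside the margins: 1118 − 192 = 926 px.
926 − 5·16 = 846; ÷6 gives c = 141 px.

141 px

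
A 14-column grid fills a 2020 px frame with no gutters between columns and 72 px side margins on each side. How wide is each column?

134 px

Content width = 2020 − 2·72 = 1876 px.
With no gutters, each column is 1876/14 = 134 px.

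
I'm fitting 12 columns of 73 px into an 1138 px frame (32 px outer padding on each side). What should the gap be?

18 px

Inside the margins: 1138 − 64 = 1074 px.
12 columns take 12·73 = 876 px; remaining 198 splits into 11 gaps.
g = 198 / 11 = 18 px.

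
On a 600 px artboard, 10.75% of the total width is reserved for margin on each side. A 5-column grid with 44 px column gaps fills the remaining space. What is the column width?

Each margin = 10.75% of 600 = 64.5 px; content = 600 − 2·64.5 = 471 px.
5 columns + 4 column gaps: 5c + 4·44 = 471.
5c = 471 − 176 = 295, so c = 59 px.

59 px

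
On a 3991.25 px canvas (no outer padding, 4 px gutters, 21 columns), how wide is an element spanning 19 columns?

3991.25 − 20·4 = 3911.25; ÷21 gives c = 186.25 px.
Span of 19: 19·186.25 + 18·4 = 3538.75 + 72 = 3610.75 px.

3610.75 px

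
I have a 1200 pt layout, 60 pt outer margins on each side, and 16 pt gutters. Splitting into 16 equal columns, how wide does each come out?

Content width = 1200 − 2·60 = 1080 pt.
Subtracting 15 gutters of 16 leaves 840 for 16 columns, so c = 52.5 pt.

52.5 pt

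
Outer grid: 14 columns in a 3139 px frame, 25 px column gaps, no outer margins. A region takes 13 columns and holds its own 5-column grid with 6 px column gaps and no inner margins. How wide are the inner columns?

577.8 px

Subtracting 13 column gaps of 25 leaves 2814 for 14 columns, so c = 201 px.
13-column span = 13·201 + 12·25 = 2913 px.
5 columns + 4 column gaps: 5d + 4·6 = 2913.
5d = 2913 − 24 = 2889, so d = 577.8 px.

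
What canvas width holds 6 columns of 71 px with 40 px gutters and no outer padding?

626 px

Canvas = 6·71 + 5·40 = 426 + 200 = 626 px.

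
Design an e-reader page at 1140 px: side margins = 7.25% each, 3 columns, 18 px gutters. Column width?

312.9 px

Each margin = 7.25% of 1140 = 82.65 px; content = 1140 − 2·82.65 = 974.7 px.
Subtracting 2 gutters of 18 leaves 938.7 for 3 columns, so c = 312.9 px.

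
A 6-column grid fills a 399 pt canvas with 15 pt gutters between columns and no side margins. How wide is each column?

6c + 5·15 = 399 → 6c = 324 → c = 54 pt.

54 pt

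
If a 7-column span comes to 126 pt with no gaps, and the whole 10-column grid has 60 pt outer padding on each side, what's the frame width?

300 pt

With no gaps, each column is 126/7 = 18 pt.
Total width: 2·60 + 10·18 = 300 pt.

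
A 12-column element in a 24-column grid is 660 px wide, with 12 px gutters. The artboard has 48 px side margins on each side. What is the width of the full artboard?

12c + 11·12 = 660 → 12c = 528 → c = 44 px.
Artboard = 2·48 + 24·44 + 23·12 = 96 + 1056 + 276 = 1428 px.

1428 px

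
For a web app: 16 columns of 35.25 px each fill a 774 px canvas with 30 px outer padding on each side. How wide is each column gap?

10 px

Take off 60 px of margins, leaving 714 px.
Columns use 564 px, leaving 150 px across 15 column gaps = 10 px each.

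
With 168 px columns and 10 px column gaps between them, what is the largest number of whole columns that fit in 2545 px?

14 columns

Each extra column adds 168 + 10 = 178 px.
(2545 + 10) / 178 = 14.35, so 14 columns fit.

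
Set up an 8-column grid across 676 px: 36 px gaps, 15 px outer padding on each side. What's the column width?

49.25 px

Inside the margins: 676 − 30 = 646 px.
8c + 7·36 = 646 → 8c = 394 → c = 49.25 px.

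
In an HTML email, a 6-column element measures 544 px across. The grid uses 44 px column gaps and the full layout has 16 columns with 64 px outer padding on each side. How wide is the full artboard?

1652 px

6c + 5·44 = 544 → 6c = 324 → c = 54 px.
Artboard = 2·64 + 16·54 + 15·44 = 128 + 864 + 660 = 1652 px.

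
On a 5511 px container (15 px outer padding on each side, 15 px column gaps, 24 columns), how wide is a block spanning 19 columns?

Take off 30 px of margins, leaving 5481 px.
5481 − 23·15 = 5136; ÷24 gives c = 214 px.
19-column span = 19·214 + 18·15 = 4336 px.

4336 px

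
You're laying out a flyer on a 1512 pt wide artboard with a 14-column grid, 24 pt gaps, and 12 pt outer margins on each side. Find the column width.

Subtract both margins: 1512 − 2·12 = 1488 pt.
14c + 13·24 = 1488 → 14c = 1176 → c = 84 pt.

84 pt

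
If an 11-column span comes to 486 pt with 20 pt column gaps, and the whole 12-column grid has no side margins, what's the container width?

532 pt

Subtracting 10 column gaps of 20 leaves 286 for 11 columns, so c = 26 pt.
Summing: 312 + 220 = 532 pt.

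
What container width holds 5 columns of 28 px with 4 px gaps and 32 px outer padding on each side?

220 px

Total width: 2·32 + 5·28 + 4·4 = 220 px.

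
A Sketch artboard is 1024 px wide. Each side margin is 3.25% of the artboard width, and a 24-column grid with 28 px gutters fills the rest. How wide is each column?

Each margin = 3.25% of 1024 = 33.28 px; content = 1024 − 2·33.28 = 957.44 px.
957.44 − 23·28 = 313.44; ÷24 gives c = 13.06 px.

13.06 px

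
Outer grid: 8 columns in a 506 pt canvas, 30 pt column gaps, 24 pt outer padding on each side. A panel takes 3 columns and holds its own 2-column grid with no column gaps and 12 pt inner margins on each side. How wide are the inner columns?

64.5 pt

Outer content = 506 − 2·24 = 458 pt.
Subtracting 7 column gaps of 30 leaves 248 for 8 columns, so c = 31 pt.
3-column span = 3·31 + 2·30 = 153 pt.
Inner content = 153 − 2·12 = 129 pt.
2d = 129 → d = 64.5 pt.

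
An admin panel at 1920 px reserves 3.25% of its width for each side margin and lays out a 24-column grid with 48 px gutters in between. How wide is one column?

Each margin = 3.25% of 1920 = 62.4 px; content = 1920 − 2·62.4 = 1795.2 px.
24c + 23·48 = 1795.2 → 24c = 691.2 → c = 28.8 px.

28.8 px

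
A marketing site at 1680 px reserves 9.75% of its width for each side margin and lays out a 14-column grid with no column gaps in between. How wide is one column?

96.6 px

Margins: 9.75% × 1680 = 163.8 px each, so content = 1680 − 327.6 = 1352.4 px.
With no column gaps, each column is 1352.4/14 = 96.6 px.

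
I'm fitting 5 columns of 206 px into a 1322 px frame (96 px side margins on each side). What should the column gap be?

Take off 192 px of margins, leaving 1130 px.
5 columns take 5·206 = 1030 px; remaining 100 splits into 4 column gaps.
g = 100 / 4 = 25 px.

25 px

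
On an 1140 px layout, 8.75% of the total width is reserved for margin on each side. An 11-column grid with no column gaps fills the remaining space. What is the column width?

85.5 px

Each margin = 8.75% of 1140 = 99.75 px; content = 1140 − 2·99.75 = 940.5 px.
940.5 / 11 = 85.5 px per column.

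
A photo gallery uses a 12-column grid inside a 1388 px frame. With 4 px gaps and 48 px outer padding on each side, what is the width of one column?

Content width = 1388 − 2·48 = 1292 px.
1292 − 11·4 = 1248; ÷12 gives c = 104 px.

104 px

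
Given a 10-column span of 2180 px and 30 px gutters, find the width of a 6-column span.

Subtracting 9 gutters of 30 leaves 1910 for 10 columns, so c = 191 px.
6 columns plus 5 gutters: 1146 + 150 = 1296 px.

1296 px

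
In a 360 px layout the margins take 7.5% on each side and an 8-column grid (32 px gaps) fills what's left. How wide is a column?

360 × (1 − 2·7.5%) = 360 × 85% = 306 px for the columns.
8c + 7·32 = 306 → 8c = 82 → c = 10.25 px.

10.25 px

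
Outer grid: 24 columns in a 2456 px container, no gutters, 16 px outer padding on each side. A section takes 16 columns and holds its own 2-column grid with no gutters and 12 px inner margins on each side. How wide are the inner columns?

796 px

Subtract both margins: 2456 − 2·16 = 2424 px.
2424 / 24 = 101 px per column.
With no gutters, 16 columns span 16·101 = 1616 px.
Inner content = 1616 − 2·12 = 1592 px.
With no gutters, each column is 1592/2 = 796 px.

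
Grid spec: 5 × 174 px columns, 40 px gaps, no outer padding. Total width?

Summing: 870 + 160 = 1030 px.

1030 px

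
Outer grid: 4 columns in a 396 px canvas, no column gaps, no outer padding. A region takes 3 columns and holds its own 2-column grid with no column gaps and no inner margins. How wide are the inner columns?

396 / 4 = 99 px per column.
3-column span = 3·99 = 297 px.
With no column gaps, each column is 297/2 = 148.5 px.

148.5 px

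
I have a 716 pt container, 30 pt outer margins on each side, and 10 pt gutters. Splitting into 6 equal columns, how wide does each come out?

Subtract both margins: 716 − 2·30 = 656 pt.
656 − 5·10 = 606; ÷6 gives c = 101 pt.

101 pt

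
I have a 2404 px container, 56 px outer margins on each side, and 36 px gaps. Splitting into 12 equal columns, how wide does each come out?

158 px

Take off 112 px of margins, leaving 2292 px.
2292 − 11·36 = 1896; ÷12 gives c = 158 px.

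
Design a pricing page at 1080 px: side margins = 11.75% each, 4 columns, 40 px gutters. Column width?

Each margin = 11.75% of 1080 = 126.9 px; content = 1080 − 2·126.9 = 826.2 px.
Subtracting 3 gutters of 40 leaves 706.2 for 4 columns, so c = 176.55 px.

176.55 px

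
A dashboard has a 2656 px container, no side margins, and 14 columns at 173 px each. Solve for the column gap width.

14·173 + 13g = 2656 → 13g = 234 → g = 18 px.

18 px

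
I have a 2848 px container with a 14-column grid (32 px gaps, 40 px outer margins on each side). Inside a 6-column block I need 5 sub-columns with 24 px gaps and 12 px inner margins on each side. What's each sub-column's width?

Outer content = 2848 − 2·40 = 2768 px.
2768 − 13·32 = 2352; ÷14 gives c = 168 px.
Span of 6: 6·168 + 5·32 = 1008 + 160 = 1168 px.
Inner content = 1168 − 2·12 = 1144 px.
1144 − 4·24 = 1048; ÷5 gives d = 209.6 px.

209.6 px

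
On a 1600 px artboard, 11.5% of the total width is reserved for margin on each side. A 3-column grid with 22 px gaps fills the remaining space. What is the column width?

1600 × (1 − 2·11.5%) = 1600 × 77% = 1232 px for the columns.
3 columns + 2 gaps: 3c + 2·22 = 1232.
3c = 1232 − 44 = 1188, so c = 396 px.

396 px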